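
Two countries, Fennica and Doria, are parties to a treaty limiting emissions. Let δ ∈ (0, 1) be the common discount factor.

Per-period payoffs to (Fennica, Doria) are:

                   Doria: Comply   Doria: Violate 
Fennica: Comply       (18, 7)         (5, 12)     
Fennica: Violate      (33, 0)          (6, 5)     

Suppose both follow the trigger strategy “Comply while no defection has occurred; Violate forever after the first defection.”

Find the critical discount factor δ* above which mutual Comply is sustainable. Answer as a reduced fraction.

5/7

Fennica: cooperation gives 18 each period; deviation gives 33 once then 6 forever.
  18/(1−δ) ≥ 33 + 6δ/(1−δ) ⇒ δ ≥ 15/27 = 5/9.
Doria: cooperation gives 7 each period; deviation gives 12 once then 5 forever.
  δ ≥ 5/7.
Both must hold, so the binding constraint is Doria's: δ ≥ 5/7.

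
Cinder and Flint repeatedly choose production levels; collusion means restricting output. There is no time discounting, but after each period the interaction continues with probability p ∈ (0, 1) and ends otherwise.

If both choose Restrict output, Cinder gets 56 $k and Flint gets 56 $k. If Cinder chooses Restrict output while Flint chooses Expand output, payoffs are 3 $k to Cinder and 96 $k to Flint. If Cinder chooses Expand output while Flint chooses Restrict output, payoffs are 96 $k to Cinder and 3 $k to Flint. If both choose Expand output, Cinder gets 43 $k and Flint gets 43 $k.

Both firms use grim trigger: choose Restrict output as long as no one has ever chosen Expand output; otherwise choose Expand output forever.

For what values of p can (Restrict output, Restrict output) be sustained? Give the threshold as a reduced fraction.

With no time discounting, the continuation probability p plays the role of the discount factor.
Grim-trigger IC: 56/(1−p) ≥ 96 + 43p/(1−p) ⇒ p ≥ (96−56)/(96−43) = 40/53.

40/53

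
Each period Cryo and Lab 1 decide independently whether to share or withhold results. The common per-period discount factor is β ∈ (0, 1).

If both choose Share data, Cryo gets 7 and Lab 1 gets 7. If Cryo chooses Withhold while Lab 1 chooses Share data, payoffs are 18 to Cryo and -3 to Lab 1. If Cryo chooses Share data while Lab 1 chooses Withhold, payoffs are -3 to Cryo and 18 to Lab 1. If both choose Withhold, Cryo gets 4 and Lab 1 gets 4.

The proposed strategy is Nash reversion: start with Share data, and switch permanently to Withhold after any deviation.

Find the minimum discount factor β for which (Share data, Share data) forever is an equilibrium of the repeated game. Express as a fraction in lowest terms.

Under grim trigger the critical discount factor is (T−C)/(T−P) with T = 18, C = 7, P = 4.
β* = (18−7)/(18−4) = 11/14.

11/14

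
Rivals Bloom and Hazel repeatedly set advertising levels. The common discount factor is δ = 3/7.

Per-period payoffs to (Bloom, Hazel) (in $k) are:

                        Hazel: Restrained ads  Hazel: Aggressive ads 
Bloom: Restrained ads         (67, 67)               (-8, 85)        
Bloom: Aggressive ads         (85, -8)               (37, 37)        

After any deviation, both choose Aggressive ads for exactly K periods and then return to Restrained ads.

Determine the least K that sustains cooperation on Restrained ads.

2

Need Σ_{k=1}^{K} δ^k ≥ (85−67)/(67−37) = 0.6000 at δ = 3/7.
At K = 1 the sum is 0.4286 < 0.6000; at K = 2 it is 0.6122 ≥ 0.6000.
So the minimum punishment length is K = 2.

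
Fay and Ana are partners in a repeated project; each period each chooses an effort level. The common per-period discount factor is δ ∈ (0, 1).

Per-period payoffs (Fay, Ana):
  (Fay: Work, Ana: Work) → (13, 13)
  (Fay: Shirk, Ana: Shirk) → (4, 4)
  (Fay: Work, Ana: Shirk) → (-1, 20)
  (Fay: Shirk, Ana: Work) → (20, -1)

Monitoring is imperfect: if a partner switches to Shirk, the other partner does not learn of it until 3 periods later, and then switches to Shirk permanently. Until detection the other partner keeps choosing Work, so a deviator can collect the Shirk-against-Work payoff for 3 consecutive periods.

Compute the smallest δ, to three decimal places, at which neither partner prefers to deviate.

The best deviation is to choose Shirk for all 3 undetected periods, earning 20 each, then 4 forever once detected.
Deviation value: 20(1−δ^3)/(1−δ) + 4δ^3/(1−δ); cooperation value: 13/(1−δ).
IC: 13 ≥ 20(1−δ^3) + 4δ^3 = 20 − 16δ^3.
So δ^3 ≥ 7/16, giving δ ≥ (7/16)^(1/3) ≈ 0.759.

0.759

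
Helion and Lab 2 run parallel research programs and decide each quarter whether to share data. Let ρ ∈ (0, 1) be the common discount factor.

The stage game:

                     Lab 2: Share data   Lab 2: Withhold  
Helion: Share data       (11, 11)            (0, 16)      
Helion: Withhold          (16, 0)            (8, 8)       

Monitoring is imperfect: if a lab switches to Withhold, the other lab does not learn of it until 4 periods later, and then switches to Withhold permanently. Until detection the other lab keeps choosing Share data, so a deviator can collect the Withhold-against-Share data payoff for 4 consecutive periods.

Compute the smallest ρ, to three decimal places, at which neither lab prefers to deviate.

0.889

The best deviation is to choose Withhold for all 4 undetected periods, earning 16 each, then 8 forever once detected.
Deviation value: 16(1−ρ^4)/(1−ρ) + 8ρ^4/(1−ρ); cooperation value: 11/(1−ρ).
IC: 11 ≥ 16(1−ρ^4) + 8ρ^4 = 16 − 8ρ^4.
So ρ^4 ≥ 5/8, giving ρ ≥ (5/8)^(1/4) ≈ 0.889.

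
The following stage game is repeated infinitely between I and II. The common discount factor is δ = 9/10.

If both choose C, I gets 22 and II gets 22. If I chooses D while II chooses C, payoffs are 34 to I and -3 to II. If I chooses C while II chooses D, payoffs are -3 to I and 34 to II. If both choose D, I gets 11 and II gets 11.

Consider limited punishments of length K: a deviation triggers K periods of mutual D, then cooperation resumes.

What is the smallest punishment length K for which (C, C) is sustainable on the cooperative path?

Need Σ_{k=1}^{K} δ^k ≥ (34−22)/(22−11) = 1.0909 at δ = 9/10.
At K = 1 the sum is 0.9000 < 1.0909; at K = 2 it is 1.7100 ≥ 1.0909.
So the minimum punishment length is K = 2.

2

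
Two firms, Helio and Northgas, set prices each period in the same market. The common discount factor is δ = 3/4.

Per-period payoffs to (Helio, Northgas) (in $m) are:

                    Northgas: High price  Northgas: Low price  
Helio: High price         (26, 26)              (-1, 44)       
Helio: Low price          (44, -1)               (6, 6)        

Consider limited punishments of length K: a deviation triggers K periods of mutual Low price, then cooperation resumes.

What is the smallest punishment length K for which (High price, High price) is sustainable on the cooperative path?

2

No profitable deviation requires (26−6)(δ+…+δ^K) ≥ 44−26, i.e. δ+…+δ^K ≥ 9/10 ≈ 0.9000.
With δ = 3/4, the partial sums are K=1: 0.7500, K=2: 1.3125.
K = 2 is the first length at which the sum reaches 0.9000.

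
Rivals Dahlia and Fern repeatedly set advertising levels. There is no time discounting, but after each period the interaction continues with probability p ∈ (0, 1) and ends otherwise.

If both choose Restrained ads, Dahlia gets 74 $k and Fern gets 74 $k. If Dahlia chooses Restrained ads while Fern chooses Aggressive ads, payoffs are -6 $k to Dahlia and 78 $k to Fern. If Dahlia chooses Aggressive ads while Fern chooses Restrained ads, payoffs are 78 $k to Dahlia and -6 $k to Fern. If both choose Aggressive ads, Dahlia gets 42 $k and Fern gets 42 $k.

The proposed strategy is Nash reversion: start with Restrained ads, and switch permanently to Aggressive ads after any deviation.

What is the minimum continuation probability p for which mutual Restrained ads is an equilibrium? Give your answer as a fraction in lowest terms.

1/9

Expected cooperation value is 74 + p·74 + p²·74 + … = 74/(1−p); deviation gives 78 + p·42/(1−p).
74 ≥ 78(1−p) + 42p ⇒ 36p ≥ 4 ⇒ p ≥ 4/36 = 1/9.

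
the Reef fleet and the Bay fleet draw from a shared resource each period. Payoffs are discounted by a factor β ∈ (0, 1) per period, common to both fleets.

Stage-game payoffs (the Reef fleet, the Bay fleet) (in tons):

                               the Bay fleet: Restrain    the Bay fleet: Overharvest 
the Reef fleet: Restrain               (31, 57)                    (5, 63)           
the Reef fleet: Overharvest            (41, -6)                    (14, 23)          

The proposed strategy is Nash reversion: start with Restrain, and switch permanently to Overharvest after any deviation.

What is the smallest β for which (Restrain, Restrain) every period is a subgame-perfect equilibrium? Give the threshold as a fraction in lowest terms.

the Reef fleet's threshold: (41−31)/(41−14) = 10/27.
the Bay fleet's threshold: (63−57)/(63−23) = 3/20.
10/27 > 3/20, so the Reef fleet binds and β* = 10/27.

10/27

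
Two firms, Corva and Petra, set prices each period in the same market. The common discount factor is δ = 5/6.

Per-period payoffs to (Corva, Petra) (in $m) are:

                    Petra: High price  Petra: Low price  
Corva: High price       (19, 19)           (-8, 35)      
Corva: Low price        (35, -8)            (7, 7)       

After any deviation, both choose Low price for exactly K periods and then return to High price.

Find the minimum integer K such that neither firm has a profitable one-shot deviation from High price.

2

No profitable deviation requires (19−7)(δ+…+δ^K) ≥ 35−19, i.e. δ+…+δ^K ≥ 4/3 ≈ 1.3333.
With δ = 5/6, the partial sums are K=1: 0.8333, K=2: 1.5278.
K = 2 is the first length at which the sum reaches 1.3333.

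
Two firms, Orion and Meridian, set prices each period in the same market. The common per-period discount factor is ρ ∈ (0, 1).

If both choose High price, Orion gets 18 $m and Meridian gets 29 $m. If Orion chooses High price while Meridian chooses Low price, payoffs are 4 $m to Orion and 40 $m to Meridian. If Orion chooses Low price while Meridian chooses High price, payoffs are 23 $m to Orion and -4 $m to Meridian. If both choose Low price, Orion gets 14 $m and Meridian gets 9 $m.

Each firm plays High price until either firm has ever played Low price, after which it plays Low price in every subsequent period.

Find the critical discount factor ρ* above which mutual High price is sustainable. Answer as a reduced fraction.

5/9

For Orion: deviation gain 23−18 = 5, per-period punishment loss 18−14 = 4. IC gives ρ ≥ 5/9.
For Meridian: gain 11, loss 20 per period, so ρ ≥ 11/31.
The tighter constraint is Orion's, so cooperation needs ρ ≥ 5/9.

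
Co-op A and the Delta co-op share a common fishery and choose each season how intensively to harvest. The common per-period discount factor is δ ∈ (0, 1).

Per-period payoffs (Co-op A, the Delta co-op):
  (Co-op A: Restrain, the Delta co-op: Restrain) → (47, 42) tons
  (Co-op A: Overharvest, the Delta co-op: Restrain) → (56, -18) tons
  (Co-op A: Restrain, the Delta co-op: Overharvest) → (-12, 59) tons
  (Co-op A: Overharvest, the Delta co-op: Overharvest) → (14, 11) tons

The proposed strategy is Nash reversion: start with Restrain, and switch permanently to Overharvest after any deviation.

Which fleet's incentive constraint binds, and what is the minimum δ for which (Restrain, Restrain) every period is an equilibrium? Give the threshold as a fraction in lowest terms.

For Co-op A: deviation gain 56−47 = 9, per-period punishment loss 47−14 = 33. IC gives δ ≥ 9/42 = 3/14.
For the Delta co-op: gain 17, loss 31 per period, so δ ≥ 17/48.
The tighter constraint is the Delta co-op's, so cooperation needs δ ≥ 17/48.

the Delta co-op; δ ≥ 17/48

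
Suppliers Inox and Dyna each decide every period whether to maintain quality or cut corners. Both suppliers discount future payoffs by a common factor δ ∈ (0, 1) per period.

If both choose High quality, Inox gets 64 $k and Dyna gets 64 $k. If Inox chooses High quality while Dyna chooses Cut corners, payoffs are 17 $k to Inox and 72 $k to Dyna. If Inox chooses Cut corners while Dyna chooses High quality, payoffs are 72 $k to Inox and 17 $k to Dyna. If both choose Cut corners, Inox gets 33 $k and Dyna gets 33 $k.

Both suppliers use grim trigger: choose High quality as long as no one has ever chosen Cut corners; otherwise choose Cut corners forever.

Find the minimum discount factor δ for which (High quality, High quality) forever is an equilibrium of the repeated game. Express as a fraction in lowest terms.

8/39

Cooperation forever yields 64 each period: 64/(1−δ).
Deviating yields 72 once, then 33 forever: 72 + 33δ/(1−δ).
No profitable deviation requires 64/(1−δ) ≥ 72 + 33δ/(1−δ).
Multiplying by (1−δ): 64 ≥ 72(1−δ) + 33δ = 72 − 39δ.
So 39δ ≥ 8, i.e. δ ≥ 8/39.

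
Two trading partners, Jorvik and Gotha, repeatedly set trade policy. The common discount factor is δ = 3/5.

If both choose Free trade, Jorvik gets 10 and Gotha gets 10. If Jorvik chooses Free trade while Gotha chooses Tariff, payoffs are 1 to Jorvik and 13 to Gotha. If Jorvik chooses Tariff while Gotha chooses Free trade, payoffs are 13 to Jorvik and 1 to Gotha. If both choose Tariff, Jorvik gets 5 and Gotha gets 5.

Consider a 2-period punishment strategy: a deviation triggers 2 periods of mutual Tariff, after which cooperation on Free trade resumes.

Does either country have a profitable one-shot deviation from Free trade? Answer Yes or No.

No

A one-shot deviation gives 13 now, then 5 for 2 periods, then back to 10.
Gain from deviating: (13−10) today; loss: (10−5) in each of the next 2 periods.
No-deviation condition: (10−5)(δ+…+δ^2) ≥ 13−10, i.e. δ+…+δ^2 ≥ 3/5.
At δ = 3/5: δ+…+δ^2 = 0.9600 ≥ 0.6000.
So cooperation is sustainable.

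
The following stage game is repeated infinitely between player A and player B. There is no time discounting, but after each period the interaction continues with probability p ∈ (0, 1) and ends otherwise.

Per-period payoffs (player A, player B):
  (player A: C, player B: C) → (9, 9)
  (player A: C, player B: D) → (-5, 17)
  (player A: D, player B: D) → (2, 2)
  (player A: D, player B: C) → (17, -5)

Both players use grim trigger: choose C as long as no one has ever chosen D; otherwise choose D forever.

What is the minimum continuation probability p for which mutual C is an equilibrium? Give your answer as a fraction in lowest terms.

8/15

With no time discounting, the continuation probability p plays the role of the discount factor.
Grim-trigger IC: 9/(1−p) ≥ 17 + 2p/(1−p) ⇒ p ≥ (17−9)/(17−2) = 8/15.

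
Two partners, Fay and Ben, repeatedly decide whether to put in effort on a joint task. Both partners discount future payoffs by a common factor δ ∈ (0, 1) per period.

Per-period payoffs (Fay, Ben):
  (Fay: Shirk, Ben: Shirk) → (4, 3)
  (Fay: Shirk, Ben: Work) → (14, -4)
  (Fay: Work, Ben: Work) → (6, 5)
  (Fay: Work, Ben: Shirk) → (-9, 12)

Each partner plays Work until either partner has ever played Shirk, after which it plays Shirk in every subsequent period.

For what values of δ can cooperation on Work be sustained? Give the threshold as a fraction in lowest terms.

Fay: cooperation gives 6 each period; deviation gives 14 once then 4 forever.
  6/(1−δ) ≥ 14 + 4δ/(1−δ) ⇒ δ ≥ 8/10 = 4/5.
Ben: cooperation gives 5 each period; deviation gives 12 once then 3 forever.
  δ ≥ 7/9.
Both must hold, so the binding constraint is Fay's: δ ≥ 4/5.

4/5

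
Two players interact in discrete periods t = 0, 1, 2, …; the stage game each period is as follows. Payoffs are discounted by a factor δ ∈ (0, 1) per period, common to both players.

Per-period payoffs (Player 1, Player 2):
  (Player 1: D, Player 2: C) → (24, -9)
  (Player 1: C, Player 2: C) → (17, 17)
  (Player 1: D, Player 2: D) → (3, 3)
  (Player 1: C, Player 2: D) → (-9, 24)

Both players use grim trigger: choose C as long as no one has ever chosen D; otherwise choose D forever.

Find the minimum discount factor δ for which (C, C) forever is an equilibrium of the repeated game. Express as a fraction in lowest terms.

1/3

Cooperation forever yields 17 each period: 17/(1−δ).
Deviating yields 24 once, then 3 forever: 24 + 3δ/(1−δ).
No profitable deviation requires 17/(1−δ) ≥ 24 + 3δ/(1−δ).
Multiplying by (1−δ): 17 ≥ 24(1−δ) + 3δ = 24 − 21δ.
So 21δ ≥ 7, i.e. δ ≥ 7/21 = 1/3.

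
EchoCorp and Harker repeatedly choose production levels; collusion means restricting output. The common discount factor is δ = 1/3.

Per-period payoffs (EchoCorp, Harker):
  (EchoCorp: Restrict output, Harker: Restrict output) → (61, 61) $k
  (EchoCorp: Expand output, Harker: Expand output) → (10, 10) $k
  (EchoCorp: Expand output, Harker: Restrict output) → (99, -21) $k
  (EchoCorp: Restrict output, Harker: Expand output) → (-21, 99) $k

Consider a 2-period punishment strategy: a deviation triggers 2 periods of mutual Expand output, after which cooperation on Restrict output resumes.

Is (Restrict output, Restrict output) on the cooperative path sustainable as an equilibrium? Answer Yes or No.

No

A one-shot deviation gives 99 now, then 10 for 2 periods, then back to 61.
Gain from deviating: (99−61) today; loss: (61−10) in each of the next 2 periods.
No-deviation condition: (61−10)(δ+…+δ^2) ≥ 99−61, i.e. δ+…+δ^2 ≥ 38/51.
At δ = 1/3: δ+…+δ^2 = 0.4444 < 0.7451.
So cooperation is not sustainable.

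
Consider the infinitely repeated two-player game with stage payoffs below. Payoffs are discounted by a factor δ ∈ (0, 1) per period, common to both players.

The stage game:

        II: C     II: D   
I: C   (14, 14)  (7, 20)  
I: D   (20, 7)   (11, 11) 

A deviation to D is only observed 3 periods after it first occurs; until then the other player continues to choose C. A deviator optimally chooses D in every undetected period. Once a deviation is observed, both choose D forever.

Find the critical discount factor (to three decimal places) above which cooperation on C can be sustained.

The best deviation is to choose D for all 3 undetected periods, earning 20 each, then 11 forever once detected.
Deviation value: 20(1−δ^3)/(1−δ) + 11δ^3/(1−δ); cooperation value: 14/(1−δ).
IC: 14 ≥ 20(1−δ^3) + 11δ^3 = 20 − 9δ^3.
So δ^3 ≥ 6/9 = 2/3, giving δ ≥ (2/3)^(1/3) ≈ 0.874.

0.874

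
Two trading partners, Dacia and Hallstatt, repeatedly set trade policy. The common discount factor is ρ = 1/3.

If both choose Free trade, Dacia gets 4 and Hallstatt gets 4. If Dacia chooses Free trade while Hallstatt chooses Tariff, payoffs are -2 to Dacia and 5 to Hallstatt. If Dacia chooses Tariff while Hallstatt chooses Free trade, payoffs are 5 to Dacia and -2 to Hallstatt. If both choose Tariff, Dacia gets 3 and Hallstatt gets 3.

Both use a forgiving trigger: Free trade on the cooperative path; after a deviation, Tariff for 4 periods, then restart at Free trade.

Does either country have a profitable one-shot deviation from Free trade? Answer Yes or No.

A one-shot deviation gives 5 now, then 3 for 4 periods, then back to 4.
Gain from deviating: (5−4) today; loss: (4−3) in each of the next 4 periods.
No-deviation condition: (4−3)(ρ+…+ρ^4) ≥ 5−4, i.e. ρ+…+ρ^4 ≥ 1.
At ρ = 1/3: ρ+…+ρ^4 = 0.4938 < 1.0000.
So cooperation is not sustainable.

Yes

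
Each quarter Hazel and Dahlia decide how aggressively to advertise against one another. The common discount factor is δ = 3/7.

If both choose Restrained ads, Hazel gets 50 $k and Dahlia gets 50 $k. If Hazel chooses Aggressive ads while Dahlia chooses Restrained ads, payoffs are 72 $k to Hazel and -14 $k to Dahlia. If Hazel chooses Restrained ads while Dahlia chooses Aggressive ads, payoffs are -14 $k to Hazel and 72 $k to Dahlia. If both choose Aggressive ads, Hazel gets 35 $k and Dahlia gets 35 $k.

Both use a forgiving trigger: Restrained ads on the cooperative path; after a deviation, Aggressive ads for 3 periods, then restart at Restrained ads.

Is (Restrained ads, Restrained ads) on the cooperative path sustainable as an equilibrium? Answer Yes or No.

Comparing payoff streams over the 4 periods until play realigns: cooperate → 50(1+δ+…+δ^3); deviate → 72 + 35(δ+…+δ^3).
Cooperation is sustained iff (50−35)(δ+…+δ^3) ≥ 72−50.
δ+…+δ^3 = 3/7·(1−(3/7)^3)/(1−3/7) = 0.6910, and (72−50)/(50−35) = 1.4667.
0.6910 < 1.4667, so cooperation is not sustainable.

No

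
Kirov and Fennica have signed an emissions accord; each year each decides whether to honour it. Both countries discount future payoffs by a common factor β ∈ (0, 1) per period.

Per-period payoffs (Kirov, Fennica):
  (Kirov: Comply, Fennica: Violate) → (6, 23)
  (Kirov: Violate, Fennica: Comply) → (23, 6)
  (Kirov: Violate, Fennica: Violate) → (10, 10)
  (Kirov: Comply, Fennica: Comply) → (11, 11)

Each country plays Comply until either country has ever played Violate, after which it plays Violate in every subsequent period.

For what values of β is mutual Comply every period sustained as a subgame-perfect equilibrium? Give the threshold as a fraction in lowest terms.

11/(1−β) ≥ 23 + 10β/(1−β)
11 ≥ 23 − 13β
β ≥ 12/13.

12/13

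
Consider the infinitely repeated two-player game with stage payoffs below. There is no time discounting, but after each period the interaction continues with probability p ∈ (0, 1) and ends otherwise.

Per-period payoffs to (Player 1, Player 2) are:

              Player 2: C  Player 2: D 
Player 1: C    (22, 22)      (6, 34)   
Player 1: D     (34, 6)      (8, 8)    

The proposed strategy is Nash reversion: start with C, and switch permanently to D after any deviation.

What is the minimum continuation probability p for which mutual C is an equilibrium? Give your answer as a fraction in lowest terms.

6/13

With no time discounting, the continuation probability p plays the role of the discount factor.
Grim-trigger IC: 22/(1−p) ≥ 34 + 8p/(1−p) ⇒ p ≥ (34−22)/(34−8) = 6/13.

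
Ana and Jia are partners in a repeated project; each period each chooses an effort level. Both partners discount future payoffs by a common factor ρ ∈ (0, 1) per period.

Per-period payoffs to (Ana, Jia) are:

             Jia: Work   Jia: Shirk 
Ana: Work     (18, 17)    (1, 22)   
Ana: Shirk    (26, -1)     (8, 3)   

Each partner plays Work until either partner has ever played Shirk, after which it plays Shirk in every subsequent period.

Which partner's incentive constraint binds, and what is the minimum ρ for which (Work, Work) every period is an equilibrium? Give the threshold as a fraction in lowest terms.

Ana; ρ ≥ 4/9

Ana's threshold: (26−18)/(26−8) = 4/9.
Jia's threshold: (22−17)/(22−3) = 5/19.
4/9 > 5/19, so Ana binds and ρ* = 4/9.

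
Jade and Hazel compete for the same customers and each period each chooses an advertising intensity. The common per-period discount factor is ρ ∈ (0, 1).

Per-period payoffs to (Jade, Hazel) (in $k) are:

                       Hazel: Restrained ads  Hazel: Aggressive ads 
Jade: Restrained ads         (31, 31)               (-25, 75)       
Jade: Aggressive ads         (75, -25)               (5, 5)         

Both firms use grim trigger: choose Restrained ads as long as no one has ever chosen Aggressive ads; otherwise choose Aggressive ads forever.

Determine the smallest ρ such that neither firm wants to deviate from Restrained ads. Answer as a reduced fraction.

Under grim trigger the critical discount factor is (T−C)/(T−P) with T = 75, C = 31, P = 5.
ρ* = (75−31)/(75−5) = 44/70 = 22/35.

22/35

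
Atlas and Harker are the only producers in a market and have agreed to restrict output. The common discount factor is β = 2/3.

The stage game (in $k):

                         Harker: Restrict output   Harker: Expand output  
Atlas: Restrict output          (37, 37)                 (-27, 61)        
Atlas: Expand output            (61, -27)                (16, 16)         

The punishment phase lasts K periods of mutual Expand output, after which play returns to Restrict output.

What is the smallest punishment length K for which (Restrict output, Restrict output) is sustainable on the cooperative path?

No profitable deviation requires (37−16)(β+…+β^K) ≥ 61−37, i.e. β+…+β^K ≥ 8/7 ≈ 1.1429.
With β = 2/3, the partial sums are K=1: 0.6667, K=2: 1.1111, K=3: 1.4074.
K = 3 is the first length at which the sum reaches 1.1429.

3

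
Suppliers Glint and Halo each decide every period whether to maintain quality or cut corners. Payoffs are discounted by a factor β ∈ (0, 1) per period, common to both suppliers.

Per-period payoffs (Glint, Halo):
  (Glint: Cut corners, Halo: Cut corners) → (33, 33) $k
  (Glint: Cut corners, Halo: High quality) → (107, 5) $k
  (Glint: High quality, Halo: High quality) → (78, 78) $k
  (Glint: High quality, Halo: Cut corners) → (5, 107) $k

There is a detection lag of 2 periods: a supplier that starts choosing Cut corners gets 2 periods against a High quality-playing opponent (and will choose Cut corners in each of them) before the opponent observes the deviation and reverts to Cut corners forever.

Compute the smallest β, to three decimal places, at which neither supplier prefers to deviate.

0.626

A deviator earns 107 for 2 periods, then 33 forever; cooperating earns 78 forever. Multiplying the IC by (1−β):
78 ≥ 107(1−β^2) + 33β^2, so 74·β^2 ≥ 29 and β^2 ≥ 29/74.
β ≥ (29/74)^(1/2) ≈ 0.626.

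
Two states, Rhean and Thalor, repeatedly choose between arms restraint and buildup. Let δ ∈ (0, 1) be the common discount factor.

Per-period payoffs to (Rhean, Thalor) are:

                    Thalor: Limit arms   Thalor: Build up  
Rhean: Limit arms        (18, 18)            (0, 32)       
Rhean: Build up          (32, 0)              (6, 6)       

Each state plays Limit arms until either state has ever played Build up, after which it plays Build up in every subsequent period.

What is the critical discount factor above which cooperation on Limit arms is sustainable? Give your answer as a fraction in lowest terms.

One-period gain from deviating is 32 − 18 = 14. The loss is 18 − 6 = 12 in every subsequent period, with present value 12·δ/(1−δ).
Deviation is unprofitable when 12·δ/(1−δ) ≥ 14, i.e. δ/(1−δ) ≥ 7/6.
Equivalently δ ≥ 14/(14+12) = 7/13.

7/13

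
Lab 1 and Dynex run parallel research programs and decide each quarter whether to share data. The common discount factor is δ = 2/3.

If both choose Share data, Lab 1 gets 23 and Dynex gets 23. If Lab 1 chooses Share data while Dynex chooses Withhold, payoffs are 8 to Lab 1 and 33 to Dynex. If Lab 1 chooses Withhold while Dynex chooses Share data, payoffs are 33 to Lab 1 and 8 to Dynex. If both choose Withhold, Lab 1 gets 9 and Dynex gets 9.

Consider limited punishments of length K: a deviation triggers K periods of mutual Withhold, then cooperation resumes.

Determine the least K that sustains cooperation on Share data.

2

Need Σ_{k=1}^{K} δ^k ≥ (33−23)/(23−9) = 0.7143 at δ = 2/3.
At K = 1 the sum is 0.6667 < 0.7143; at K = 2 it is 1.1111 ≥ 0.7143.
So the minimum punishment length is K = 2.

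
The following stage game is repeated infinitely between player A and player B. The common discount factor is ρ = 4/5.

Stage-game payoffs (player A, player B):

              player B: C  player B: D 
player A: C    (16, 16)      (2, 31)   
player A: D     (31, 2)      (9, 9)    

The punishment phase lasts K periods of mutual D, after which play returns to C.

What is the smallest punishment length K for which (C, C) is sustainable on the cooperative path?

4

Need Σ_{k=1}^{K} ρ^k ≥ (31−16)/(16−9) = 2.1429 at ρ = 4/5.
At K = 3 the sum is 1.9520 < 2.1429; at K = 4 it is 2.3616 ≥ 2.1429.
So the minimum punishment length is K = 4.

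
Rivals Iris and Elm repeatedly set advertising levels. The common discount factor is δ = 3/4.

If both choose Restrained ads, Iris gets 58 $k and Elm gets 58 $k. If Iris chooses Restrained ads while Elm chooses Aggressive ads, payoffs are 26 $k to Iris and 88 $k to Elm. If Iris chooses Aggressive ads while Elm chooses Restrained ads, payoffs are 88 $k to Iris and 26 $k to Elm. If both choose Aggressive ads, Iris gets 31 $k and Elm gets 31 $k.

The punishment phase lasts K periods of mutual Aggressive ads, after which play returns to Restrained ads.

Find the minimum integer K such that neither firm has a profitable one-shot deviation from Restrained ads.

2

IC: δ(1−δ^K)/(1−δ) ≥ (88−58)/(58−31) = 10/9.
With δ = 3/4: need 1 − δ^K ≥ 10/9·(1−3/4)/(3/4), i.e. δ^K ≤ 0.6296.
Since (3/4)^1 = 0.7500 and (3/4)^2 = 0.5625, the smallest such K is 2.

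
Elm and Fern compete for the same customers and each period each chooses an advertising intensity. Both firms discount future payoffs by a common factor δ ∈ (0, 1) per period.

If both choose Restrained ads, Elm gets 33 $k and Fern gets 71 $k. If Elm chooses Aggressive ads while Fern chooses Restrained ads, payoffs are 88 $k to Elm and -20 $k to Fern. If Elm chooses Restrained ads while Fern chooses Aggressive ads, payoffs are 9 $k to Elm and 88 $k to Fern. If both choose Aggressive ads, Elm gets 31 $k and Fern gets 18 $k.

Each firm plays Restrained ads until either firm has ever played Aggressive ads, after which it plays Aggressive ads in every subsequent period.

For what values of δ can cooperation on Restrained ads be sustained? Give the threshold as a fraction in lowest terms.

55/57

Elm's threshold: (88−33)/(88−31) = 55/57.
Fern's threshold: (88−71)/(88−18) = 17/70.
55/57 > 17/70, so Elm binds and δ* = 55/57.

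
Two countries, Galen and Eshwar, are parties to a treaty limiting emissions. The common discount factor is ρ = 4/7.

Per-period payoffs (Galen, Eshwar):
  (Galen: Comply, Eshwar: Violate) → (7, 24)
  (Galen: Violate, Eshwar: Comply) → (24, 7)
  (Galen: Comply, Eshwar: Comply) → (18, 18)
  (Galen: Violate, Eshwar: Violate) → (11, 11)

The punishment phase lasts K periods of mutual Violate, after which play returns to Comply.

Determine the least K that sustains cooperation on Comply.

No profitable deviation requires (18−11)(ρ+…+ρ^K) ≥ 24−18, i.e. ρ+…+ρ^K ≥ 6/7 ≈ 0.8571.
With ρ = 4/7, the partial sums are K=1: 0.5714, K=2: 0.8980.
K = 2 is the first length at which the sum reaches 0.8571.

2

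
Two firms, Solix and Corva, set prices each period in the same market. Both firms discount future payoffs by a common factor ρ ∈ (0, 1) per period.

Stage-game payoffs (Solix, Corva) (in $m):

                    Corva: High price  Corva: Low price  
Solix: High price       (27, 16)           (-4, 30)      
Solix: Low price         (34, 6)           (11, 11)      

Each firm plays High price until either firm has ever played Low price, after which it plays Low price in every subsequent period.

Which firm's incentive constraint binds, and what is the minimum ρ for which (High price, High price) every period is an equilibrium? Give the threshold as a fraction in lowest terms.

Corva; ρ ≥ 14/19

Solix's threshold: (34−27)/(34−11) = 7/23.
Corva's threshold: (30−16)/(30−11) = 14/19.
7/23 < 14/19, so Corva binds and ρ* = 14/19.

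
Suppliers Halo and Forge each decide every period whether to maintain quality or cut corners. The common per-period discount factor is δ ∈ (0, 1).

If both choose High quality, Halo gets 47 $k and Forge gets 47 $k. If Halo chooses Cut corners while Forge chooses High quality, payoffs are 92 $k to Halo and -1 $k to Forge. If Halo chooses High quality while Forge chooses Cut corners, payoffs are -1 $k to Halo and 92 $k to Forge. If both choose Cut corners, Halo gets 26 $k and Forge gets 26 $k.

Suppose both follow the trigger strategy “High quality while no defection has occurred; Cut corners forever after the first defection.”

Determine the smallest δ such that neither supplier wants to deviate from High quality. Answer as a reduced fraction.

47/(1−δ) ≥ 92 + 26δ/(1−δ)
47 ≥ 92 − 66δ
δ ≥ 45/66 = 15/22.

15/22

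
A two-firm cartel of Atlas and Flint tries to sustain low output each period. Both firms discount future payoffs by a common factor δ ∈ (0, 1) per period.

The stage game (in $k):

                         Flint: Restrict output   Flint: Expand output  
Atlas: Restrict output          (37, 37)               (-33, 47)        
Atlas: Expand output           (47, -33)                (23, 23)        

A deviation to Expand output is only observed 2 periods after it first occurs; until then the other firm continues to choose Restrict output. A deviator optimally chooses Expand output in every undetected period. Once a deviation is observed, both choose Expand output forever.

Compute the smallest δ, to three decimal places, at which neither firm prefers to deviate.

Deviating for the 2 undetected periods gains 47−37 = 10 per period over cooperation, then loses 37−23 = 14 per period forever once punishment starts.
Gain: 10(1 + δ + … + δ^1); loss: 14·δ^2/(1−δ).
No profitable deviation ⇔ 10(1−δ^2) ≤ 14·δ^2, i.e. δ^2 ≥ 10/(10+14) = 5/12.
Hence δ ≥ (5/12)^(1/2) ≈ 0.645.

0.645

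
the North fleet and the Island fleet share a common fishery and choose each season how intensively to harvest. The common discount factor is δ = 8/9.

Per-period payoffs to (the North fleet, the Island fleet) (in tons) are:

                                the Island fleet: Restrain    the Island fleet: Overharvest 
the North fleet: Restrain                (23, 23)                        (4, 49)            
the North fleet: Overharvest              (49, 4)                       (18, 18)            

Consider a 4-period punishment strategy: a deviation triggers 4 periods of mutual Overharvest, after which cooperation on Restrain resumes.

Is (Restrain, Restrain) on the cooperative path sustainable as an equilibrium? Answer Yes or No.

No

IC: δ+…+δ^4 ≥ (49−23)/(23−18) = 26/5.
At δ = 8/9: partial sum = 3.0056 < 5.2000. Cooperation not sustainable.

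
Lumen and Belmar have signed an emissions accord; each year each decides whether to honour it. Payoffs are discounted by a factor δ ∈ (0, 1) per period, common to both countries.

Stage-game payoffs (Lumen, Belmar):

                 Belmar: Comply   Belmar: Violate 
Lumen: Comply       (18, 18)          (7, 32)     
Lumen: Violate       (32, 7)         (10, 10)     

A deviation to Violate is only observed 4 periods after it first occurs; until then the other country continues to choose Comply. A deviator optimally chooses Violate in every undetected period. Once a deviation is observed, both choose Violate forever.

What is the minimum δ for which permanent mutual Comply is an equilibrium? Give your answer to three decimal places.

0.893

Deviating for the 4 undetected periods gains 32−18 = 14 per period over cooperation, then loses 18−10 = 8 per period forever once punishment starts.
Gain: 14(1 + δ + … + δ^3); loss: 8·δ^4/(1−δ).
No profitable deviation ⇔ 14(1−δ^4) ≤ 8·δ^4, i.e. δ^4 ≥ 14/(14+8) = 7/11.
Hence δ ≥ (7/11)^(1/4) ≈ 0.893.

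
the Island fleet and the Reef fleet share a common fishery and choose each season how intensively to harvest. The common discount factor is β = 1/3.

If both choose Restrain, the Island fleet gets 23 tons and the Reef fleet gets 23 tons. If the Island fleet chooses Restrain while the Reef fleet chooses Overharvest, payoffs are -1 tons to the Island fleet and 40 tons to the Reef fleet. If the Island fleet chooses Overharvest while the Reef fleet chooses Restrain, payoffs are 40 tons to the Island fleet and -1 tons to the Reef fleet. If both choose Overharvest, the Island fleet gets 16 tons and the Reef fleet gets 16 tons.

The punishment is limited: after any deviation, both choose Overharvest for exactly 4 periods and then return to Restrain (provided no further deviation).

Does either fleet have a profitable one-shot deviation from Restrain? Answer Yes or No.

Yes

Comparing payoff streams over the 5 periods until play realigns: cooperate → 23(1+β+…+β^4); deviate → 40 + 16(β+…+β^4).
Cooperation is sustained iff (23−16)(β+…+β^4) ≥ 40−23.
β+…+β^4 = 1/3·(1−(1/3)^4)/(1−1/3) = 0.4938, and (40−23)/(23−16) = 2.4286.
0.4938 < 2.4286, so cooperation is not sustainable.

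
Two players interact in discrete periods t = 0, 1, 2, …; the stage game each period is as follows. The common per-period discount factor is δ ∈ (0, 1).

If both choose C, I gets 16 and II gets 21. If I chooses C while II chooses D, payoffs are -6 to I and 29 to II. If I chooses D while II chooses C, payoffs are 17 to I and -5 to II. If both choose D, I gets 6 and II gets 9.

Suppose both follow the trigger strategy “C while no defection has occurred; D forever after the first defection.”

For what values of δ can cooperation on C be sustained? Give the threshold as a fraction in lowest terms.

2/5

I: cooperation gives 16 each period; deviation gives 17 once then 6 forever.
  16/(1−δ) ≥ 17 + 6δ/(1−δ) ⇒ δ ≥ 1/11.
II: cooperation gives 21 each period; deviation gives 29 once then 9 forever.
  δ ≥ 8/20 = 2/5.
Both must hold, so the binding constraint is II's: δ ≥ 2/5.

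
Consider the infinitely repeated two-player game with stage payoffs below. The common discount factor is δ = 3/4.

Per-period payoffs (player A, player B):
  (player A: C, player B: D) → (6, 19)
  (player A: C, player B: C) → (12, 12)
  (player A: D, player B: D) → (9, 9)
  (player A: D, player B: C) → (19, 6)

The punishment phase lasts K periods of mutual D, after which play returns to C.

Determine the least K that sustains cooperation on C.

6

IC: δ(1−δ^K)/(1−δ) ≥ (19−12)/(12−9) = 7/3.
With δ = 3/4: need 1 − δ^K ≥ 7/3·(1−3/4)/(3/4), i.e. δ^K ≤ 0.2222.
Since (3/4)^5 = 0.2373 and (3/4)^6 = 0.1780, the smallest such K is 6.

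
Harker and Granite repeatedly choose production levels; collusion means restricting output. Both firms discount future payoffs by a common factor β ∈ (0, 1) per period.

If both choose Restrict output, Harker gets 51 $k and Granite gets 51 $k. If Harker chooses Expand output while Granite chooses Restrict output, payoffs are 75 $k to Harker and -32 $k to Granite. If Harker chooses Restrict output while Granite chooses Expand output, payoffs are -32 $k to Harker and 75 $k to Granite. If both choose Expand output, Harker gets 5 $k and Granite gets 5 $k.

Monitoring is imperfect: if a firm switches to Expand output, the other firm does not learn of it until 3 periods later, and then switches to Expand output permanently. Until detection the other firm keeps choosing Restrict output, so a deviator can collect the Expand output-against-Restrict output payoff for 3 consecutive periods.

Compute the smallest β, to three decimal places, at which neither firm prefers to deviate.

Deviating for the 3 undetected periods gains 75−51 = 24 per period over cooperation, then loses 51−5 = 46 per period forever once punishment starts.
Gain: 24(1 + β + … + β^2); loss: 46·β^3/(1−β).
No profitable deviation ⇔ 24(1−β^3) ≤ 46·β^3, i.e. β^3 ≥ 24/(24+46) = 12/35.
Hence β ≥ (12/35)^(1/3) ≈ 0.700.

0.700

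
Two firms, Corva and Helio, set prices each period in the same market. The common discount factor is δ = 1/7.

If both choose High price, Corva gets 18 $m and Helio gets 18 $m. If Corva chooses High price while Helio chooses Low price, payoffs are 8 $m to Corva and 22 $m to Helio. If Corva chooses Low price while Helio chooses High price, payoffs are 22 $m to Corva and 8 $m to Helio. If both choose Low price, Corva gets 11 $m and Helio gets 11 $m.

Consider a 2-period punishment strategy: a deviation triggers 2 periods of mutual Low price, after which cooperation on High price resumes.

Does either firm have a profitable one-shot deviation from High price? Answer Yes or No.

Yes

A one-shot deviation gives 22 now, then 11 for 2 periods, then back to 18.
Gain from deviating: (22−18) today; loss: (18−11) in each of the next 2 periods.
No-deviation condition: (18−11)(δ+…+δ^2) ≥ 22−18, i.e. δ+…+δ^2 ≥ 4/7.
At δ = 1/7: δ+…+δ^2 = 0.1633 < 0.5714.
So cooperation is not sustainable.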